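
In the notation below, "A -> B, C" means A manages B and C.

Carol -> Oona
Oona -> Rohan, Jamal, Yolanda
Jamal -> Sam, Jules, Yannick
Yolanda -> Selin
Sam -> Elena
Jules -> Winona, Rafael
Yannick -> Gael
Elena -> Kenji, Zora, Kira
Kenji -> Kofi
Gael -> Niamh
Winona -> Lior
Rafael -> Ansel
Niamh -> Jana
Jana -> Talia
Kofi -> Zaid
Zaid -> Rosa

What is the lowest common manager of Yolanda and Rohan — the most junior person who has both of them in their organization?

Oona

Yolanda's chain of managers is Oona, Carol. Rohan's chain of managers is Oona, Carol. The first manager that appears in both chains is Oona.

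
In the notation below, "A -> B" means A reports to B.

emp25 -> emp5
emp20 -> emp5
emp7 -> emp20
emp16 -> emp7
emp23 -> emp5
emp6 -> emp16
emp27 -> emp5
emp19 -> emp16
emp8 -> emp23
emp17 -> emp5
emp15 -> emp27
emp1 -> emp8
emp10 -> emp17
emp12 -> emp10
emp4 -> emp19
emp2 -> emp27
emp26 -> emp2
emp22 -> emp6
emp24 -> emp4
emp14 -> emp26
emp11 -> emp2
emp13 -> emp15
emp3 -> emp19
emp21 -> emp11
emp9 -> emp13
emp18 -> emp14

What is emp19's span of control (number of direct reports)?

2

emp19 directly manages emp4, emp3. That is 2 direct reports.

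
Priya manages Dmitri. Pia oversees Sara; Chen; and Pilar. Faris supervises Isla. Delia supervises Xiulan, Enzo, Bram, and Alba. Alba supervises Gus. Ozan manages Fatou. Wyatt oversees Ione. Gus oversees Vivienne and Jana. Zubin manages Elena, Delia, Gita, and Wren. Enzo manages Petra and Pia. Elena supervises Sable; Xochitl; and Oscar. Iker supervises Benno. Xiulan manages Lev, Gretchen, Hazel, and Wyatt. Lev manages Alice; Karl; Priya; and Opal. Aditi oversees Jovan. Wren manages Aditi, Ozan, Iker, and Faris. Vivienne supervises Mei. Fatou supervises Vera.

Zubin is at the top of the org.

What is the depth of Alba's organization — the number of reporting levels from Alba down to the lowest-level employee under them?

3

The longest chain under Alba runs Alba → Gus → Vivienne → Mei, which is 3 levels below Alba.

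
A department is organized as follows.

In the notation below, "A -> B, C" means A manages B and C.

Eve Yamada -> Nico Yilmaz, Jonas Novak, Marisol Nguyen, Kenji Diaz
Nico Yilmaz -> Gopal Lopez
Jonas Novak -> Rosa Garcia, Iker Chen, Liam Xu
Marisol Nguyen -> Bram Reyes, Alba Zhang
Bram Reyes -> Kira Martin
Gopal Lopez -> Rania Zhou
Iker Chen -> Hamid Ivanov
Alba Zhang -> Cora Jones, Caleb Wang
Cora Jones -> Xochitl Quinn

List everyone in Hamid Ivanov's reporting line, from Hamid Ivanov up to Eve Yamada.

Hamid Ivanov -> Iker Chen -> Jonas Novak -> Eve Yamada

Hamid Ivanov reports to Iker Chen. Iker Chen reports to Jonas Novak. Jonas Novak reports to Eve Yamada. Eve Yamada is at the top.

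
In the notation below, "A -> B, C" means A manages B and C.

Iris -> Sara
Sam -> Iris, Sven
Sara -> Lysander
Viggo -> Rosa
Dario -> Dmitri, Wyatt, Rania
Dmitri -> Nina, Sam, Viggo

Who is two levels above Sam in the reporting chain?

Sam reports to Dmitri, and Dmitri reports to Dario. So Sam's skip-level manager is Dario.

Dario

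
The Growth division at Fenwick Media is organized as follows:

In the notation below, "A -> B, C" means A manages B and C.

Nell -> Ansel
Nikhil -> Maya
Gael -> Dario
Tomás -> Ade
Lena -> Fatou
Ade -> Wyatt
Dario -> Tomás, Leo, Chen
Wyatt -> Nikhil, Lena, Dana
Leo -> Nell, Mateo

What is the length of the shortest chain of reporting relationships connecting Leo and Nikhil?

5

Leo is 1 level below Dario, and Nikhil is 4 levels below Dario (their lowest common manager). The shortest path runs up from Leo to Dario and back down to Nikhil: 1 + 4 = 5 links.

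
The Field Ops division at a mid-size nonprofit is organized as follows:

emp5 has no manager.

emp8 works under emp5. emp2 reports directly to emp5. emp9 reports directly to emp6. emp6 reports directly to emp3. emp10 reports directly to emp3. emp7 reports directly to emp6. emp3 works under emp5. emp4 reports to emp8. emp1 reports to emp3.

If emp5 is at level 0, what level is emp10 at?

Chain from emp10 up to emp5: emp10 → emp3 → emp5. That is 2 steps up, so emp10 is 2 levels below emp5.

2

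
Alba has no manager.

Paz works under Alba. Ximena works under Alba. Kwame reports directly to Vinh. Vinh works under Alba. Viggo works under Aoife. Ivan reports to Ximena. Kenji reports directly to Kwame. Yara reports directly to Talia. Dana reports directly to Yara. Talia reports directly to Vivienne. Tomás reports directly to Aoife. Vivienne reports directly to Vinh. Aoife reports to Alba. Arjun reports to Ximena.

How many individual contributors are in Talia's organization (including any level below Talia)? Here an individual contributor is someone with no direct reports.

The only person in Talia's organization with no one reporting to them is Dana. That is 1.

1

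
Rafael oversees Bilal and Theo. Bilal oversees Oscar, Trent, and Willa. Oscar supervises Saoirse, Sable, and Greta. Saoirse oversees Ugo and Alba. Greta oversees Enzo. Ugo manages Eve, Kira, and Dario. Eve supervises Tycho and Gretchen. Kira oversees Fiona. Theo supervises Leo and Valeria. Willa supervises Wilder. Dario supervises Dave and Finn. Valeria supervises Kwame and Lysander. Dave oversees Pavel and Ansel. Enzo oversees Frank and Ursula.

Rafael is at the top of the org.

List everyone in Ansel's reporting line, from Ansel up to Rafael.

Ansel -> Dave -> Dario -> Ugo -> Saoirse -> Oscar -> Bilal -> Rafael

Ansel reports to Dave. Dave reports to Dario. Dario reports to Ugo. Ugo reports to Saoirse. Saoirse reports to Oscar. Oscar reports to Bilal. Bilal reports to Rafael. Rafael is at the top.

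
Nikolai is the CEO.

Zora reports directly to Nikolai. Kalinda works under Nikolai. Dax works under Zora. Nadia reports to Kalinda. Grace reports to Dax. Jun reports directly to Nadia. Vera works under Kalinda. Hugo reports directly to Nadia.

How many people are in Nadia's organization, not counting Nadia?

Nadia directly manages Jun, Hugo. Jun has no reports. Hugo has no reports. So Nadia's organization is 2 direct reports plus everyone under them: 1 + 1 = 2.

2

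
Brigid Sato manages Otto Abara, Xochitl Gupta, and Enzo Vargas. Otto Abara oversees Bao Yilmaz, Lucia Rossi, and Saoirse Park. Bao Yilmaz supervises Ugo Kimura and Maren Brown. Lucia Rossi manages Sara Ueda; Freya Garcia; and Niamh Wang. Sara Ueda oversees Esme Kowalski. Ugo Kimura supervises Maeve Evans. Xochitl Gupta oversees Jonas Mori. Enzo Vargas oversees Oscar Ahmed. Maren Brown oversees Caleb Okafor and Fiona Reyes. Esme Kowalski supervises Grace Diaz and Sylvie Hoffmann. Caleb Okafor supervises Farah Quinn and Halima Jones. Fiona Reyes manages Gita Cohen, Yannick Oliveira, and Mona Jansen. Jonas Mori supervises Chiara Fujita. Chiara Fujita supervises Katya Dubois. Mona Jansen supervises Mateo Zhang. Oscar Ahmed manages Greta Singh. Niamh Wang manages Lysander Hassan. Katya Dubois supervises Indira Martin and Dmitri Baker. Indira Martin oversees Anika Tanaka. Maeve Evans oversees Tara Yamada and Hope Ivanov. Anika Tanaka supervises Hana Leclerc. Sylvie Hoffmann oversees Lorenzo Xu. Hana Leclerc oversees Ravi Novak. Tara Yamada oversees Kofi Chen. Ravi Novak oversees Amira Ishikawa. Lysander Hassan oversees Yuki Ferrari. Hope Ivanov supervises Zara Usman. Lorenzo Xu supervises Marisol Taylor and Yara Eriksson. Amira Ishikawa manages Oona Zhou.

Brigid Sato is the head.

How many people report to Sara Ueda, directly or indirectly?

Sara Ueda directly manages Esme Kowalski. Under Esme Kowalski: Grace Diaz, Sylvie Hoffmann, Lorenzo Xu, Marisol Taylor, Yara Eriksson (5). That's 6 in total.

6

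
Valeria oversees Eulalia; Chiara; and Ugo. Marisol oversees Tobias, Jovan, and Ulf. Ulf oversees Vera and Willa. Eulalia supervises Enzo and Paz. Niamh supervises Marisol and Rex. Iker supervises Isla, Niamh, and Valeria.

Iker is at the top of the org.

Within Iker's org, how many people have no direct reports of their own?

10

The people in Iker's organization with no one reporting to them are Ugo, Chiara, Paz, Enzo, Isla, Rex, Jovan, Willa, Vera, Tobias. That is 10.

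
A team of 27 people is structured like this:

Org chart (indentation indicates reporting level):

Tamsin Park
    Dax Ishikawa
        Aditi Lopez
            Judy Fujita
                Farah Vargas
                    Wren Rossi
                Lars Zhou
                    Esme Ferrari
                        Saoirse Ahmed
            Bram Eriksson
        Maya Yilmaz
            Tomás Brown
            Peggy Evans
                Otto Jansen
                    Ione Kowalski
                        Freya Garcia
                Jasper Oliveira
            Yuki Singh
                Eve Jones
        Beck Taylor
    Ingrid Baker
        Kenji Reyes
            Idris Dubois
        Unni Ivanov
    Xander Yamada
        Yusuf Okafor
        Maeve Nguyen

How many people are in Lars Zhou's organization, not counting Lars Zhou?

2

Lars Zhou directly manages Esme Ferrari. Under Esme Ferrari: Saoirse Ahmed (1). That's 2 in total.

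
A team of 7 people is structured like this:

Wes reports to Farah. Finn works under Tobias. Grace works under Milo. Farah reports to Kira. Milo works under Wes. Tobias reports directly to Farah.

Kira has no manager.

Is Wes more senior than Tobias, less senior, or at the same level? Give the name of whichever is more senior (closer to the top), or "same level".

same level

Both Wes and Tobias are 2 levels below Kira.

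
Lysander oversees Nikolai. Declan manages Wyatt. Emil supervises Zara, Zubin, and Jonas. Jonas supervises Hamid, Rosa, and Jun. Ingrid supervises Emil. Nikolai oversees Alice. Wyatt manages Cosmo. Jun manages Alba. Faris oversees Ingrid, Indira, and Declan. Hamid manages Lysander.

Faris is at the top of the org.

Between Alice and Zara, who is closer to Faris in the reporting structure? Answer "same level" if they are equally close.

Alice is 7 levels below Faris; Zara is 3. Zara is higher.

Zara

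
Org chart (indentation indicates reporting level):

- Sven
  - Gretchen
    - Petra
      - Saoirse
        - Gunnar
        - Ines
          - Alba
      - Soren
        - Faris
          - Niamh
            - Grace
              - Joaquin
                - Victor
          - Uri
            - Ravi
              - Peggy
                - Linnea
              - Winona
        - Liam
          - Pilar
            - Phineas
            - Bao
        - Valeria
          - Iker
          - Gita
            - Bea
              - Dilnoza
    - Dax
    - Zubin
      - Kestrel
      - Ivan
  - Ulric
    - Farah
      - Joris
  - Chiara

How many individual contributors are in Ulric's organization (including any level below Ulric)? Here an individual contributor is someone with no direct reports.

The only person in Ulric's organization with no one reporting to them is Joris. That is 1.

1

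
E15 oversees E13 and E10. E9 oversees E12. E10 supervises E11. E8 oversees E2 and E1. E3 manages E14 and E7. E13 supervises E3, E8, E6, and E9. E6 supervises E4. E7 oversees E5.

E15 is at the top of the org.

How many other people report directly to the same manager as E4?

E4 reports to E6, and E6 has no other direct reports. E4 has 0 peers.

0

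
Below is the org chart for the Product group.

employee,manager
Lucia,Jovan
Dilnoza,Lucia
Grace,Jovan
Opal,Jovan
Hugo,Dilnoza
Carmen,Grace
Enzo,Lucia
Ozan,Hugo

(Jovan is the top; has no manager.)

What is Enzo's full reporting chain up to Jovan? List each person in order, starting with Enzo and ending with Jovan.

Enzo -> Lucia -> Jovan

Enzo reports to Lucia. Lucia reports to Jovan. Jovan is at the top.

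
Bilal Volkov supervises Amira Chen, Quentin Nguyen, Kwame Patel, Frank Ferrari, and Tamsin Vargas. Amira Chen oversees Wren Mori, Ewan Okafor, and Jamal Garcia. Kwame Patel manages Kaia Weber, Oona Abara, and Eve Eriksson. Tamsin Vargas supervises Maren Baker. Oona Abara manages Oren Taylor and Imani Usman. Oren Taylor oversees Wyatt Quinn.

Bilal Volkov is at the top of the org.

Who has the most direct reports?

Direct-report counts: Bilal Volkov has 5; Tamsin Vargas has 1; Kwame Patel has 3; Oona Abara has 2; Oren Taylor has 1; Amira Chen has 3. The largest is 5, held by Bilal Volkov.

Bilal Volkov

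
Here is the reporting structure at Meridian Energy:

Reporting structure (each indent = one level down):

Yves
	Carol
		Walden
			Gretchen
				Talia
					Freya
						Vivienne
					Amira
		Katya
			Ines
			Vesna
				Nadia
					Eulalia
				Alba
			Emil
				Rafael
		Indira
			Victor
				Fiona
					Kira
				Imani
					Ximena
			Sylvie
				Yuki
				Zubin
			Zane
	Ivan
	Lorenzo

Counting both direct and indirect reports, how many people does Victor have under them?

4

Victor directly manages Fiona, Imani. Under Fiona: Kira (1). Under Imani: Ximena (1). So Victor's organization is 2 direct reports plus everyone under them: 2 + 2 = 4.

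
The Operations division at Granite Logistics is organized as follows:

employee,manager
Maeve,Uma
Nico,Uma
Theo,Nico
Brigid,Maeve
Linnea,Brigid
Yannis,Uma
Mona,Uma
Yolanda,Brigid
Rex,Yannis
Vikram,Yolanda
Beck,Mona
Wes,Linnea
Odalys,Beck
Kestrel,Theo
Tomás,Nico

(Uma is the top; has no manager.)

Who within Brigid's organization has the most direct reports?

Direct-report counts within Brigid's organization: Brigid has 2; Yolanda has 1; Linnea has 1. The largest is 2, held by Brigid.

Brigid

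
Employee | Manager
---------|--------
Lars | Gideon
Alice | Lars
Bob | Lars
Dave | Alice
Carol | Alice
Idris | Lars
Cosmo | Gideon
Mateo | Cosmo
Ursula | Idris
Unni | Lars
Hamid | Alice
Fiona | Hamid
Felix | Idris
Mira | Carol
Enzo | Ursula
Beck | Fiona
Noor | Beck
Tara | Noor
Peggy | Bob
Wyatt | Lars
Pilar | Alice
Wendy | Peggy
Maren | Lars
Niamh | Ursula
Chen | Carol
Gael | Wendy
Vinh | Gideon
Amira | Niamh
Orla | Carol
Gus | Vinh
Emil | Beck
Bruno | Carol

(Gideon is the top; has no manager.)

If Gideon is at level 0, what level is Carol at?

3

Chain from Carol up to Gideon: Carol → Alice → Lars → Gideon. That is 3 steps up, so Carol is 3 levels below Gideon.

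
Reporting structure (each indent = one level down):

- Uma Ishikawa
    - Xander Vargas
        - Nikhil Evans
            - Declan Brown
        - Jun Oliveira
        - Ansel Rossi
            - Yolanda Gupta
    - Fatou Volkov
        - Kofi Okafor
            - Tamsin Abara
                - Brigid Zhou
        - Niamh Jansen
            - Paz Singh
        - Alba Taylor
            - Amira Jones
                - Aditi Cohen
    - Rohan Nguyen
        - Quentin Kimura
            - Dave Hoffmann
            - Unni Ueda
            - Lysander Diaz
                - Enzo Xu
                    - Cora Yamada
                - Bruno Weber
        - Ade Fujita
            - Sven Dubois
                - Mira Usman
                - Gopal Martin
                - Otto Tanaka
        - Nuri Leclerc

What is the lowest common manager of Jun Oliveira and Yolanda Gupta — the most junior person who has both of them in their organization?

Xander Vargas

Jun Oliveira's chain of managers is Xander Vargas, Uma Ishikawa. Yolanda Gupta's chain of managers is Ansel Rossi, Xander Vargas, Uma Ishikawa. The first manager that appears in both chains is Xander Vargas.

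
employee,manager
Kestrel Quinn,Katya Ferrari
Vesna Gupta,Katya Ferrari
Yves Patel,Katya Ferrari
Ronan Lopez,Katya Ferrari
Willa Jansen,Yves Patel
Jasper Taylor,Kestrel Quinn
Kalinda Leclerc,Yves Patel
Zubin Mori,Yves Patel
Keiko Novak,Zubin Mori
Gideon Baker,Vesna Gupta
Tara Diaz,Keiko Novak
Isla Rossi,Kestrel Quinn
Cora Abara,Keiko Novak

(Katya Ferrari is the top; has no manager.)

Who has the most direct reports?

Direct-report counts: Katya Ferrari has 4; Yves Patel has 3; Zubin Mori has 1; Keiko Novak has 2; Vesna Gupta has 1; Kestrel Quinn has 2. The largest is 4, held by Katya Ferrari.

Katya Ferrari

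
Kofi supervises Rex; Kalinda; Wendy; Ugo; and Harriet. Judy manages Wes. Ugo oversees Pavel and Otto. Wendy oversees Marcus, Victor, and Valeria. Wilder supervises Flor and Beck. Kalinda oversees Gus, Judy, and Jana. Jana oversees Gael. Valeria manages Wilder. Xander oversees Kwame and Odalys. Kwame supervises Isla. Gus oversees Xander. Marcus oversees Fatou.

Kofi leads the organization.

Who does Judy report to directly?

Judy reports directly to Kalinda.

Kalinda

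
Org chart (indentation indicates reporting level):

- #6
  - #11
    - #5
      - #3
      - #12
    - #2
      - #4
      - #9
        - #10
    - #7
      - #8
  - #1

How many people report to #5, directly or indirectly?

#5 directly manages #3, #12. #3 has no reports. #12 has no reports. So #5's organization is 2 direct reports plus everyone under them: 1 + 1 = 2.

2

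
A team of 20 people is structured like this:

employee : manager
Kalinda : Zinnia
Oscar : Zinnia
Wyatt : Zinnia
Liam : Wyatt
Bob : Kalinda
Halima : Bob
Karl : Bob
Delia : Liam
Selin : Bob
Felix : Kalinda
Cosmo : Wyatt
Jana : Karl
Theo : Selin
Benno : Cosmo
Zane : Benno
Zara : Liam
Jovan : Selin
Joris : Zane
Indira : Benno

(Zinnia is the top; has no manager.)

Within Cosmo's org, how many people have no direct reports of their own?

The people in Cosmo's organization with no one reporting to them are Indira, Joris. That is 2.

2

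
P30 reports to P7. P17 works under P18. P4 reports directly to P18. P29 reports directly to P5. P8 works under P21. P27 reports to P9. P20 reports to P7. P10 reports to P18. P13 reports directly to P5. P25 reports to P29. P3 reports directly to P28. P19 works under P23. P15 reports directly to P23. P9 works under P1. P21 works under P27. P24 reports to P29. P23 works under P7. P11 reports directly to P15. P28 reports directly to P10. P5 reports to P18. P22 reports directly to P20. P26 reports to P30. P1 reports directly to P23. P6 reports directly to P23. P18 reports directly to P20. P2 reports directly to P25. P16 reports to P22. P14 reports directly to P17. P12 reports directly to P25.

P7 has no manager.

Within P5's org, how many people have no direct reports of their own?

The people in P5's organization with no one reporting to them are P13, P24, P2, P12. That is 4.

4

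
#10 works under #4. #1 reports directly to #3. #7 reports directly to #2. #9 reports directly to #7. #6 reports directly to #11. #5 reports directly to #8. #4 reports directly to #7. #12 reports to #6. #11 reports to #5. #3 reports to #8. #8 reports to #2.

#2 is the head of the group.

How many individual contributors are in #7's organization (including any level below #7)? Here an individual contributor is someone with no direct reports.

The people in #7's organization with no one reporting to them are #9, #10. That is 2.

2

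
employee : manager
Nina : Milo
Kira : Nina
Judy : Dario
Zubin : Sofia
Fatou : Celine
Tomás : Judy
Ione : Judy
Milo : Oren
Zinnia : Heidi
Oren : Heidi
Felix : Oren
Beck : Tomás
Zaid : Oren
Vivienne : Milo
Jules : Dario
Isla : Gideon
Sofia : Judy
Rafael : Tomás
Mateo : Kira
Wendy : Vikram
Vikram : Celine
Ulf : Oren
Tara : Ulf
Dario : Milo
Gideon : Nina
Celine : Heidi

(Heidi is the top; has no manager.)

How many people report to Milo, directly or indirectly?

15

Milo directly manages Vivienne, Dario, Nina. Vivienne has no reports. Under Dario: Jules, Judy, Ione, Tomás, Rafael, Beck, Sofia, Zubin (8). Under Nina: Gideon, Isla, Kira, Mateo (4). So Milo's organization is 3 direct reports plus everyone under them: 1 + 9 + 5 = 15.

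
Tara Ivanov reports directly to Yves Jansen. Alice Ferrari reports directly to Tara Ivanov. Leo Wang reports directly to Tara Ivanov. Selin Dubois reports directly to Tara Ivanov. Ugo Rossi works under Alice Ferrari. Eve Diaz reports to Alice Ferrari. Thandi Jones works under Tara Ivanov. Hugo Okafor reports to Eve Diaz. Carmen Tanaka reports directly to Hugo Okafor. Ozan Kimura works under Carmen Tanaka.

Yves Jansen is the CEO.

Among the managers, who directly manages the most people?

Direct-report counts: Yves Jansen has 1; Tara Ivanov has 4; Alice Ferrari has 2; Eve Diaz has 1; Hugo Okafor has 1; Carmen Tanaka has 1. The largest is 4, held by Tara Ivanov.

Tara Ivanov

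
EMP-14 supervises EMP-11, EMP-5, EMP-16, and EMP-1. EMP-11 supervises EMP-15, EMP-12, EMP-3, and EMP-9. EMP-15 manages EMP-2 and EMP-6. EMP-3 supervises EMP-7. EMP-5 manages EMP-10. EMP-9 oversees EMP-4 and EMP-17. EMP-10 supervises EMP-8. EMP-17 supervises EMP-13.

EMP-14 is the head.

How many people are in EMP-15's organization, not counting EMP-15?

2

EMP-15 directly manages EMP-2, EMP-6. EMP-2 has no reports. EMP-6 has no reports. So EMP-15's organization is 2 direct reports plus everyone under them: 1 + 1 = 2.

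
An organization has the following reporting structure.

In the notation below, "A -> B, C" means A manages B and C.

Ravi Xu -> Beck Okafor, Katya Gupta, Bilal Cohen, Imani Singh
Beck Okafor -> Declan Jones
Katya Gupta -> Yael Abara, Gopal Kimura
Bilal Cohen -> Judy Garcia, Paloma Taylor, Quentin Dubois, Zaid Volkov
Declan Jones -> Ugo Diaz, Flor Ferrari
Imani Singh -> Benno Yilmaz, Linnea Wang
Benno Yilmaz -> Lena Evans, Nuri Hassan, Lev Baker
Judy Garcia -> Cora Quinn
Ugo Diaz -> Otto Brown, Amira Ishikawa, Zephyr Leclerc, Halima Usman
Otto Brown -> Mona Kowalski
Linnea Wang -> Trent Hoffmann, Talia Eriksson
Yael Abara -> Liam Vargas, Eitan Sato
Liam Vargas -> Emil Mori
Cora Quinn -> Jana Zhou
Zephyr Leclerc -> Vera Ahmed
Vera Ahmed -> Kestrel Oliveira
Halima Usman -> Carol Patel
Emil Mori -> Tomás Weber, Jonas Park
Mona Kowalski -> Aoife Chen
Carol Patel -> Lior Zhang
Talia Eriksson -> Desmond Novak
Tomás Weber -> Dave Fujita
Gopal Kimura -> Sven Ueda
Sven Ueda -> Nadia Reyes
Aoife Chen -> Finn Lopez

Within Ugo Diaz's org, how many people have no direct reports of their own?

4

The people in Ugo Diaz's organization with no one reporting to them are Lior Zhang, Kestrel Oliveira, Amira Ishikawa, Finn Lopez. That is 4.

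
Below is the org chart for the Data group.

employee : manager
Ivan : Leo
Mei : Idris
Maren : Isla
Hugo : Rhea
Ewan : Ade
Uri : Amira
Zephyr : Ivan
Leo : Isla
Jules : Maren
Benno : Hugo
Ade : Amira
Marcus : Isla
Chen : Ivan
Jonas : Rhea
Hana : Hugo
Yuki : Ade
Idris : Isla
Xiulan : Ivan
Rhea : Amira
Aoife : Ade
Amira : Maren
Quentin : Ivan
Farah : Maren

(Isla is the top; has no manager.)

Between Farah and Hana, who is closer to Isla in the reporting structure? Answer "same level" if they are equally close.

Farah

Farah is 2 levels below Isla; Hana is 5. Farah is higher.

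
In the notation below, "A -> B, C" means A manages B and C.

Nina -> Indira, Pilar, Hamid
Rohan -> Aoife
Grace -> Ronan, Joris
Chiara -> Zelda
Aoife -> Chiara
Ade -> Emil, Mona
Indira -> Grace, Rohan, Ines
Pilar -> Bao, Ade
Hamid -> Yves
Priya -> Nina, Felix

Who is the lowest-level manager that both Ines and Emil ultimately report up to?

Ines's chain of managers is Indira, Nina, Priya. Emil's chain of managers is Ade, Pilar, Nina, Priya. The first manager that appears in both chains is Nina.

Nina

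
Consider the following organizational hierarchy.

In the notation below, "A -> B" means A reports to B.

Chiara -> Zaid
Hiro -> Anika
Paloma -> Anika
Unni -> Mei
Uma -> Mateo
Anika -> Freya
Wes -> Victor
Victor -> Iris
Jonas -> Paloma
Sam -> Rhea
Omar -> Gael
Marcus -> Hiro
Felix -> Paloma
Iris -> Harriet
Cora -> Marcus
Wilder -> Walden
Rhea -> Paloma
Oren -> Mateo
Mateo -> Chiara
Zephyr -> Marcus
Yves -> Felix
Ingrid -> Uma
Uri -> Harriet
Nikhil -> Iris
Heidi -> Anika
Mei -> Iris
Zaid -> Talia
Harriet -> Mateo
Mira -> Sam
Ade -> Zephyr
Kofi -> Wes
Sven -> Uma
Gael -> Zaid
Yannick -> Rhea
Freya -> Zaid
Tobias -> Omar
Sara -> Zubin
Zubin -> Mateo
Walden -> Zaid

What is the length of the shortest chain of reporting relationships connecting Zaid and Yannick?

Yannick is in Zaid's organization: the chain from Yannick up to Zaid is Yannick → Rhea → Paloma → Anika → Freya → Zaid, which is 5 links.

5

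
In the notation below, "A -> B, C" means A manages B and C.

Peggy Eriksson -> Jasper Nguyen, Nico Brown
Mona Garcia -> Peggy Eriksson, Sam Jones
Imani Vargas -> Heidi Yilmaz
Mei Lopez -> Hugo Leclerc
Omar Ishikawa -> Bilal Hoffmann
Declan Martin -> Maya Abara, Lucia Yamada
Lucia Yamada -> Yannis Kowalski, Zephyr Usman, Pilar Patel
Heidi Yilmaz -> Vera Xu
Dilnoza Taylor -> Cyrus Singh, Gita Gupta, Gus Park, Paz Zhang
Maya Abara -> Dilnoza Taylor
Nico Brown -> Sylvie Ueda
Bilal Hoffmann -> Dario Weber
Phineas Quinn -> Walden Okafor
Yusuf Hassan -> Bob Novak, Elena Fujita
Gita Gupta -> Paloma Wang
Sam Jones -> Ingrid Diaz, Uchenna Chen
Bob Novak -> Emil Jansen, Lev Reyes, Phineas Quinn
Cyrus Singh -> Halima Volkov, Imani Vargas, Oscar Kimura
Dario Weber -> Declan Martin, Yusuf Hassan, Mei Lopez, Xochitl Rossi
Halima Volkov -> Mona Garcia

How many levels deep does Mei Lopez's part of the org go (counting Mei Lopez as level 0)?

The longest chain under Mei Lopez runs Mei Lopez → Hugo Leclerc, which is 1 level below Mei Lopez.

1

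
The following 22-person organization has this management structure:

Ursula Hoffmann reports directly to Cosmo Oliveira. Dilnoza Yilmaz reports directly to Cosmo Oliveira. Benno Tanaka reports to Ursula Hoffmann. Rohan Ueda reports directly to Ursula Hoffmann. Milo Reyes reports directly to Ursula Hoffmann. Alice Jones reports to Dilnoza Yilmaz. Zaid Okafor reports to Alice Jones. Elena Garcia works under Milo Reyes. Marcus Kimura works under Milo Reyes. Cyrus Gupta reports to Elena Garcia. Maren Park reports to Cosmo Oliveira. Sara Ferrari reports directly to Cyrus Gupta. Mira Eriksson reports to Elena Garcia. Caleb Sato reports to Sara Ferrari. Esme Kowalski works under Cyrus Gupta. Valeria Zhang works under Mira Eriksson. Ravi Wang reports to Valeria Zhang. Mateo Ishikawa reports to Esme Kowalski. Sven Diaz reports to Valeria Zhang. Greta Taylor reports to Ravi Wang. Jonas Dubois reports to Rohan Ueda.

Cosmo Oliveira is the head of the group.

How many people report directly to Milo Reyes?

2

Milo Reyes directly manages Elena Garcia, Marcus Kimura. That is 2 direct reports.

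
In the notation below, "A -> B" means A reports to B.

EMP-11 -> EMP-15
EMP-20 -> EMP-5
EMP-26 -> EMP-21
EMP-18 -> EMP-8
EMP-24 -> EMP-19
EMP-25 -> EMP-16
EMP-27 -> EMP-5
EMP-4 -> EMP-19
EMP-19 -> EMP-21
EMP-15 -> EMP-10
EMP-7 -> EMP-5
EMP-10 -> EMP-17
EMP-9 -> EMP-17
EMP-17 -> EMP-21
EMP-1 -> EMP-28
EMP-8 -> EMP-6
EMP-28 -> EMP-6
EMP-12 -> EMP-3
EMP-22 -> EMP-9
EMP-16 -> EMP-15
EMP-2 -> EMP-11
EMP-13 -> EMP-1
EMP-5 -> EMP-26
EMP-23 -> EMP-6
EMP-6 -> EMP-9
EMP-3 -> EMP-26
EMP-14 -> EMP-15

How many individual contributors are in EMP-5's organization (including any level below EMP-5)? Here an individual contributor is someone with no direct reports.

The people in EMP-5's organization with no one reporting to them are EMP-27, EMP-20, EMP-7. That is 3.

3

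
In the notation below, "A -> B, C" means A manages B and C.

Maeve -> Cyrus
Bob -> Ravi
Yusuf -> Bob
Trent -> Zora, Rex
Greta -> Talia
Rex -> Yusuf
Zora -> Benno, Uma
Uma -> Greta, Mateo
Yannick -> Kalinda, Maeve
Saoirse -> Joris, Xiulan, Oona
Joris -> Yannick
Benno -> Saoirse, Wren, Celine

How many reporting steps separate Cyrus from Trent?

Chain from Cyrus up to Trent: Cyrus → Maeve → Yannick → Joris → Saoirse → Benno → Zora → Trent. That is 7 steps up, so Cyrus is 7 levels below Trent.

7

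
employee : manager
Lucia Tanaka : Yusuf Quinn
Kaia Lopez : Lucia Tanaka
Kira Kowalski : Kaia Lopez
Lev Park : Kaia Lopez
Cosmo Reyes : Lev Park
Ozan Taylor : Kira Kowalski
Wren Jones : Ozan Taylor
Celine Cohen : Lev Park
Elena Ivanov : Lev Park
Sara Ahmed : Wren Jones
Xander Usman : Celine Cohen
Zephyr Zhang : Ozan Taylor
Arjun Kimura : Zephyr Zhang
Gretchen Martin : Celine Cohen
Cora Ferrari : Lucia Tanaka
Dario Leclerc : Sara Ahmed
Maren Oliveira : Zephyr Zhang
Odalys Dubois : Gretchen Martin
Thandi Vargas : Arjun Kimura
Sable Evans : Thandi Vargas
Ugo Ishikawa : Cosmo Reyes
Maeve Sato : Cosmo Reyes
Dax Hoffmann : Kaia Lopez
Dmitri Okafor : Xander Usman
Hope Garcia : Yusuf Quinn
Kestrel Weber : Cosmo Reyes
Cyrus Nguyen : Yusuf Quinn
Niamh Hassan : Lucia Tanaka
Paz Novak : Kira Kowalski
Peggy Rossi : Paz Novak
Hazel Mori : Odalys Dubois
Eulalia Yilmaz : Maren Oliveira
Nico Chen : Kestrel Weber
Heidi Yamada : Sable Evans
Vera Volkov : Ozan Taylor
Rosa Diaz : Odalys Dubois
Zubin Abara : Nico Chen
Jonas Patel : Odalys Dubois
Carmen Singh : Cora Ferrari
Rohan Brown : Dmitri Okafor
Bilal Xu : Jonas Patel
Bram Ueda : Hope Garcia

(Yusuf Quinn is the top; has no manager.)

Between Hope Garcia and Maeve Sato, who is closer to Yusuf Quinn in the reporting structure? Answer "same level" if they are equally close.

Hope Garcia is 1 level below Yusuf Quinn; Maeve Sato is 5. Hope Garcia is higher.

Hope Garcia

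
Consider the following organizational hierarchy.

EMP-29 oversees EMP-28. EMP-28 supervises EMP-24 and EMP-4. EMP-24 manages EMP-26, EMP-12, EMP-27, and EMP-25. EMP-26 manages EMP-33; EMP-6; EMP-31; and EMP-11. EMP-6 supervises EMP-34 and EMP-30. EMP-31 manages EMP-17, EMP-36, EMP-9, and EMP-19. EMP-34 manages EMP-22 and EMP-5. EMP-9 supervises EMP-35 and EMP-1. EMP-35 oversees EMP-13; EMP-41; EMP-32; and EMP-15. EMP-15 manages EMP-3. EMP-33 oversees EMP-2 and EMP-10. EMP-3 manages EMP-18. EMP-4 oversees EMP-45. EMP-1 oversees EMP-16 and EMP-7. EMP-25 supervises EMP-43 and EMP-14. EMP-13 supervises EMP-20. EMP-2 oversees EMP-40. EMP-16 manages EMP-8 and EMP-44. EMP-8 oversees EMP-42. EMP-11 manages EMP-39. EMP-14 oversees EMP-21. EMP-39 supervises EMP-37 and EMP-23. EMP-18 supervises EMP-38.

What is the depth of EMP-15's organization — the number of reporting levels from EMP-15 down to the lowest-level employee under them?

The longest chain under EMP-15 runs EMP-15 → EMP-3 → EMP-18 → EMP-38, which is 3 levels below EMP-15.

3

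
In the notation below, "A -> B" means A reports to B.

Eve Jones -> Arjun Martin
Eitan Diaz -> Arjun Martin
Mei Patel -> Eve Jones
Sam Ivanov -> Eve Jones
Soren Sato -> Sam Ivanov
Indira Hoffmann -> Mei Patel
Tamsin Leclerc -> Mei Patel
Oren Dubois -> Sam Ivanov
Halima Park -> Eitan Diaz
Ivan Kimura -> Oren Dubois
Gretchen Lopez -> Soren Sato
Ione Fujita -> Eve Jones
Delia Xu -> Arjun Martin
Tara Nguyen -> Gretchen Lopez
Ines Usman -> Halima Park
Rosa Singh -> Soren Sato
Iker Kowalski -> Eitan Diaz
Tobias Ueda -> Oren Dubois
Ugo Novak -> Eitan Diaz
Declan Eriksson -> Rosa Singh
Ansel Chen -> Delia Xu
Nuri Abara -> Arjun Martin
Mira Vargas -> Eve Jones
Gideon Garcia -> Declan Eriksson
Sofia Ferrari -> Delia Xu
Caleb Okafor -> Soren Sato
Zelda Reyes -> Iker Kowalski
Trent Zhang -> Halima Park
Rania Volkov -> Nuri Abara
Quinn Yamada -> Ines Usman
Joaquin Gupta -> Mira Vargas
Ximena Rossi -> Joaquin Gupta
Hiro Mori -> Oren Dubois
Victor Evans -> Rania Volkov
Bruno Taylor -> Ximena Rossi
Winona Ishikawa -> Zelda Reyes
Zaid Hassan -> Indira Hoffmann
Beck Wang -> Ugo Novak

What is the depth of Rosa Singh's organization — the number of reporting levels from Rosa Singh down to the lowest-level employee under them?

2

The longest chain under Rosa Singh runs Rosa Singh → Declan Eriksson → Gideon Garcia, which is 2 levels below Rosa Singh.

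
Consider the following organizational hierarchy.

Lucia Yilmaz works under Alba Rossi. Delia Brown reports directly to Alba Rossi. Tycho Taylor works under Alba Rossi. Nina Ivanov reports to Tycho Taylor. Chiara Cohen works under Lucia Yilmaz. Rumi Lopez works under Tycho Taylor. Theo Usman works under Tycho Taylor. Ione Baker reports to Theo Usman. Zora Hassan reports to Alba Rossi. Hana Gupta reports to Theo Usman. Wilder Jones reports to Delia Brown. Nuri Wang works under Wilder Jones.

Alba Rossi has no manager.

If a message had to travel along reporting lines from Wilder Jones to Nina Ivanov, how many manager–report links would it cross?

Wilder Jones is 2 levels below Alba Rossi, and Nina Ivanov is 2 levels below Alba Rossi (their lowest common manager). The shortest path runs up from Wilder Jones to Alba Rossi and back down to Nina Ivanov: 2 + 2 = 4 links.

4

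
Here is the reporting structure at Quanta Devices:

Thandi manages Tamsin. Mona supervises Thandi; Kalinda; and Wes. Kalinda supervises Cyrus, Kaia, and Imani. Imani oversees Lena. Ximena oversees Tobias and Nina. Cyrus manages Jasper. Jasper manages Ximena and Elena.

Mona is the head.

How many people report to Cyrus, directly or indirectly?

Cyrus directly manages Jasper. Under Jasper: Elena, Ximena, Nina, Tobias (4). That's 5 in total.

5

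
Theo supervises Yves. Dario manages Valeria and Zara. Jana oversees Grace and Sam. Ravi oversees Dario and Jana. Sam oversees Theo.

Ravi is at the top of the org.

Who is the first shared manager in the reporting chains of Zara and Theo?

Ravi

Zara's chain of managers is Dario, Ravi. Theo's chain of managers is Sam, Jana, Ravi. The first manager that appears in both chains is Ravi.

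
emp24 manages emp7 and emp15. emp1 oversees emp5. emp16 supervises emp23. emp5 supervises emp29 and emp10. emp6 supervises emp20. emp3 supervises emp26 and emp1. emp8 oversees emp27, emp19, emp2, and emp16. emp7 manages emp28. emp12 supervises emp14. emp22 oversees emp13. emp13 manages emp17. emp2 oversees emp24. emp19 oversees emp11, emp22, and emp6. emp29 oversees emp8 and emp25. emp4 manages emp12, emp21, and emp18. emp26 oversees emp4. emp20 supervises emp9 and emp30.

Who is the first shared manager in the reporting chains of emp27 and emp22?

emp8

emp27's chain of managers is emp8, emp29, emp5, emp1, emp3. emp22's chain of managers is emp19, emp8, emp29, emp5, emp1, emp3. The first manager that appears in both chains is emp8.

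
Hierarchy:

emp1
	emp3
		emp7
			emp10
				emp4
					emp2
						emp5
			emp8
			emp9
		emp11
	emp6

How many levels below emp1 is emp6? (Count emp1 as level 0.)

Chain from emp6 up to emp1: emp6 → emp1. That is 1 step up, so emp6 is 1 level below emp1.

1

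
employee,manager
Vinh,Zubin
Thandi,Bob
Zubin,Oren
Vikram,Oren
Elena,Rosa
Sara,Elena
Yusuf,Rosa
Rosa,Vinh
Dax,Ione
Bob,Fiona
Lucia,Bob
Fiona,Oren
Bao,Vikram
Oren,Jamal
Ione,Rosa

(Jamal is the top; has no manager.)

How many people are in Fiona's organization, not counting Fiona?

Fiona directly manages Bob. Under Bob: Lucia, Thandi (2). That's 3 in total.

3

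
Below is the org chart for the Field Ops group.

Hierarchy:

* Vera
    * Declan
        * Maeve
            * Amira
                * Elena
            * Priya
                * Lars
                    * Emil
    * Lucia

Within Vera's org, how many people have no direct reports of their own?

The people in Vera's organization with no one reporting to them are Lucia, Emil, Elena. That is 3.

3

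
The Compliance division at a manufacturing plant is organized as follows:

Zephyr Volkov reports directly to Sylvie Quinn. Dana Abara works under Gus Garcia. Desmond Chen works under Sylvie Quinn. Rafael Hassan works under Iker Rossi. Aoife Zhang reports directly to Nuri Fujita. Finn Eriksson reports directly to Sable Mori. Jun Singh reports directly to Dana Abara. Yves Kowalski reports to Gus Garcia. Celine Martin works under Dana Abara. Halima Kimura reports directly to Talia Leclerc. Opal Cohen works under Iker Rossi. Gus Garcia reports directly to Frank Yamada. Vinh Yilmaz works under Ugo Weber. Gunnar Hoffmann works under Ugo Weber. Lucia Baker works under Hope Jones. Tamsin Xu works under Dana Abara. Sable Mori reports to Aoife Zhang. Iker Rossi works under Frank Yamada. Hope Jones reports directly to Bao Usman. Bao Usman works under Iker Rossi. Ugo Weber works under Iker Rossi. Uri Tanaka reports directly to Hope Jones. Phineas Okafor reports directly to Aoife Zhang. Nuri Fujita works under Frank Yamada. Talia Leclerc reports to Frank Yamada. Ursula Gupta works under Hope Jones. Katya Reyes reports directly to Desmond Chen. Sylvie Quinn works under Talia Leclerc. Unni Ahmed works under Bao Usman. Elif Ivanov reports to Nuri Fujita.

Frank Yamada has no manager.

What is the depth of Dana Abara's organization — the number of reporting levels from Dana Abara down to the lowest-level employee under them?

1

The longest chain under Dana Abara runs Dana Abara → Celine Martin, which is 1 level below Dana Abara.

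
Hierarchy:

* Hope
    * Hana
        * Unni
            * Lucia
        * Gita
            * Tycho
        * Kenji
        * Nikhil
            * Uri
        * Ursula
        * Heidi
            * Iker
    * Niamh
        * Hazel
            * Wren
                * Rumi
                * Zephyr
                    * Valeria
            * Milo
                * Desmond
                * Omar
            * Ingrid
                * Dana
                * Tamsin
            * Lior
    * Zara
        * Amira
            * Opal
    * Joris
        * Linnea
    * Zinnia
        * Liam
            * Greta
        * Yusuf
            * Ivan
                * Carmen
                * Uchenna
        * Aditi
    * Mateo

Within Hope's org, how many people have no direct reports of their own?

20

The people in Hope's organization with no one reporting to them are Mateo, Aditi, Uchenna, Carmen, Greta, Linnea, Opal, Lior, Tamsin, Dana, Omar, Desmond, Valeria, Rumi, Iker, Ursula, Uri, Kenji, Tycho, Lucia. That is 20.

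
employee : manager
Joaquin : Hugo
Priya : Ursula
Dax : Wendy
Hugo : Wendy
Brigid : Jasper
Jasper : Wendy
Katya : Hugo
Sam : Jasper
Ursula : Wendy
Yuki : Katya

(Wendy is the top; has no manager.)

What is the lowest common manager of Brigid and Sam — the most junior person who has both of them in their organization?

Brigid's chain of managers is Jasper, Wendy. Sam's chain of managers is Jasper, Wendy. The first manager that appears in both chains is Jasper.

Jasper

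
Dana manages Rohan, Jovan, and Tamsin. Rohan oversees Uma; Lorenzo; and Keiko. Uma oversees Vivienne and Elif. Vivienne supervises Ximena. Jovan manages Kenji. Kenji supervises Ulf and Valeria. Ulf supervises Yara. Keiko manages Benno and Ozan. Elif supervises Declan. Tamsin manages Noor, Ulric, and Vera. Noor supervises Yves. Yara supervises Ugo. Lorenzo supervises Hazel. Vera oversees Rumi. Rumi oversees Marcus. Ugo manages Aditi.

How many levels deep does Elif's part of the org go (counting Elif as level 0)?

1

The longest chain under Elif runs Elif → Declan, which is 1 level below Elif.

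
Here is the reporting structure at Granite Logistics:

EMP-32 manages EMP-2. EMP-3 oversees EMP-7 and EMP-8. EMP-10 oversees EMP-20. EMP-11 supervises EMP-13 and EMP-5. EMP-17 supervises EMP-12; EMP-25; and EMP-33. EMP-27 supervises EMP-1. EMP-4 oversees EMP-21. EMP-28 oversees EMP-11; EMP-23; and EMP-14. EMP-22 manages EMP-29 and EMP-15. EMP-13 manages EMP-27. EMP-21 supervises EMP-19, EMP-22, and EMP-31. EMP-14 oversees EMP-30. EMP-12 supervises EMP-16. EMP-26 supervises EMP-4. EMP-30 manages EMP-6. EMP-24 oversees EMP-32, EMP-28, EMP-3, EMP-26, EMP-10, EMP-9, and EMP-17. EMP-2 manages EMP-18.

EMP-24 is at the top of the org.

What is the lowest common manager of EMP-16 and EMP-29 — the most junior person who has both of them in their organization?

EMP-24

EMP-16's chain of managers is EMP-12, EMP-17, EMP-24. EMP-29's chain of managers is EMP-22, EMP-21, EMP-4, EMP-26, EMP-24. The first manager that appears in both chains is EMP-24.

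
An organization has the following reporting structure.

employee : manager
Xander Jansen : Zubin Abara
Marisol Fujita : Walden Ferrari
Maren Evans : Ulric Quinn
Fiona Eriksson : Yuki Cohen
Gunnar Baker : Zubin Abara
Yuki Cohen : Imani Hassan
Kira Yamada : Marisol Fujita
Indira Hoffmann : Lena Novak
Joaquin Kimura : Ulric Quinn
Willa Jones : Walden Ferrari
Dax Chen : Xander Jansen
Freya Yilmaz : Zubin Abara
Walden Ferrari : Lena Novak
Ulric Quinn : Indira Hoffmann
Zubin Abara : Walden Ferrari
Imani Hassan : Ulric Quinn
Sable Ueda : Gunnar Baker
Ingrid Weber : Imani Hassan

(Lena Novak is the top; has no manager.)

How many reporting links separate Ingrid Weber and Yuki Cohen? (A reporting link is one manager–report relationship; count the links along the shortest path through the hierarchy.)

2

Ingrid Weber is 1 level below Imani Hassan, and Yuki Cohen is 1 level below Imani Hassan (their lowest common manager). The shortest path runs up from Ingrid Weber to Imani Hassan and back down to Yuki Cohen: 1 + 1 = 2 links.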